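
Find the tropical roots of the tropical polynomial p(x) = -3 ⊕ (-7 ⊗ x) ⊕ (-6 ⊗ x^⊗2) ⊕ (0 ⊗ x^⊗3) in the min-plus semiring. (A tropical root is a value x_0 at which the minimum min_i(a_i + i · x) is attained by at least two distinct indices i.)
Roots: {-6, -1, 4}

Each tropical root is a break point of the lower envelope of the lines y = a_i + i · x (there are 4 lines, with slopes 0, 1, ..., 3). Only the lines that attain the minimum somewhere contribute to roots; other lines are dominated. Here the surviving (envelope) indices are i = 3, i = 2, i = 1, i = 0.
Intersections between consecutive envelope lines give the roots: for adjacent envelope indices i < j the intersection is x = (a_i − a_j) / (j − i). Reading off the sorted break points: {-6, -1, 4}.
Verification: at each break x_0, at least two indices attain the minimum of min_i(a_i + i · x_0).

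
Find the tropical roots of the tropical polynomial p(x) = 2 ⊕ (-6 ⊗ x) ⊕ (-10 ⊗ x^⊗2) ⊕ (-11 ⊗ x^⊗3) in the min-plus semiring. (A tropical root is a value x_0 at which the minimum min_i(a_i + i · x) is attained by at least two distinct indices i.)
Roots: {1, 4, 8}

Each tropical root is a break point of the lower envelope of the lines y = a_i + i · x (there are 4 lines, with slopes 0, 1, ..., 3). Only the lines that attain the minimum somewhere contribute to roots; other lines are dominated. Here the surviving (envelope) indices are i = 3, i = 2, i = 1, i = 0.
Intersections between consecutive envelope lines give the roots: for adjacent envelope indices i < j the intersection is x = (a_i − a_j) / (j − i). Reading off the sorted break points: {1, 4, 8}.
Verification: at each break x_0, at least two indices attain the minimum of min_i(a_i + i · x_0).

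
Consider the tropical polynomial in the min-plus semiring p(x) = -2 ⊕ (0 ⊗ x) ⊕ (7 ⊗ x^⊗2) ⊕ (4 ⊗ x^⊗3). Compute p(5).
p(5) = -2

A tropical monomial a ⊗ x^⊗i evaluates to a + i · x. Evaluating each term at x = 5:
  Term 0 contributes -2 + 0 · 5 = -2
  Term 1 contributes 0 + 1 · 5 = 5
  Term 2 contributes 7 + 2 · 5 = 17
  Term 3 contributes 4 + 3 · 5 = 19
p(5) = ⊕ of these = min[-2, 5, 17, 19] = -2.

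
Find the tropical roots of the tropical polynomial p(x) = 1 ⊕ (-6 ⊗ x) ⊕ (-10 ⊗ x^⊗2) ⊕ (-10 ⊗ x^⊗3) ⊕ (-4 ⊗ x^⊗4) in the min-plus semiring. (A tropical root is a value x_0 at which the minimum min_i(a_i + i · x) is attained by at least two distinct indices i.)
Roots: {-6, 0, 4, 7}

Each tropical root is a break point of the lower envelope of the lines y = a_i + i · x (there are 5 lines, with slopes 0, 1, ..., 4). Only the lines that attain the minimum somewhere contribute to roots; other lines are dominated. Here the surviving (envelope) indices are i = 4, i = 3, i = 2, i = 1, i = 0.
Intersections between consecutive envelope lines give the roots: for adjacent envelope indices i < j the intersection is x = (a_i − a_j) / (j − i). Reading off the sorted break points: {-6, 0, 4, 7}.
Verification: at each break x_0, at least two indices attain the minimum of min_i(a_i + i · x_0).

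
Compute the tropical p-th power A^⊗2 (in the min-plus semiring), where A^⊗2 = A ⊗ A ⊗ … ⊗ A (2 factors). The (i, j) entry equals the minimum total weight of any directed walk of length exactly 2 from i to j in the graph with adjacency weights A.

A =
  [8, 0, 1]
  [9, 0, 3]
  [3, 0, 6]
A^⊗2 =
  [4, 0, 3]
  [6, 0, 3]
  [9, 0, 3]

Each entry (A^⊗2)_ij equals the minimum over all length-2 walks i = v_0 → v_1 → … → v_2 = j of Σ_t A[v_t][v_{t+1}]. For example, for (i, j) = (0, 2) we minimise over 3 possible intermediate vertex sequences; the minimum is 3, attained along the walk 0 → 1 → 2.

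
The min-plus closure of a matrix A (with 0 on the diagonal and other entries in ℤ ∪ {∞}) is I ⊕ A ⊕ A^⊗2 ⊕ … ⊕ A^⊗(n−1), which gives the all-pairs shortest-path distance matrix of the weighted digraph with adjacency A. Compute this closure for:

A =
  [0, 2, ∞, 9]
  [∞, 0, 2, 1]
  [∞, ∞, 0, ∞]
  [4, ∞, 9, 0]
Closure =
  [0, 2, 4, 3]
  [5, 0, 2, 1]
  [∞, ∞, 0, ∞]
  [4, 6, 8, 0]

This is the Floyd-Warshall all-pairs shortest-path computation. For each intermediate vertex k = 0, 1, …, 3, update dist[i][j] ← min(dist[i][j], dist[i][k] + dist[k][j]). The final matrix gives, for each (i, j), the minimum total weight of any directed path from i to j (possibly empty when i = j).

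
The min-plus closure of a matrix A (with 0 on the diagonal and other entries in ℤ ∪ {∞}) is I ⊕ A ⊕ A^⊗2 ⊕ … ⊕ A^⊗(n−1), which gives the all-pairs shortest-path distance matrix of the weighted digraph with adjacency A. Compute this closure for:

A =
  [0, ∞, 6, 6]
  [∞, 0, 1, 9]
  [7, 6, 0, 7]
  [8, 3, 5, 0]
Closure =
  [0, 9, 6, 6]
  [8, 0, 1, 8]
  [7, 6, 0, 7]
  [8, 3, 4, 0]

This is the Floyd-Warshall all-pairs shortest-path computation. For each intermediate vertex k = 0, 1, …, 3, update dist[i][j] ← min(dist[i][j], dist[i][k] + dist[k][j]). The final matrix gives, for each (i, j), the minimum total weight of any directed path from i to j (possibly empty when i = j).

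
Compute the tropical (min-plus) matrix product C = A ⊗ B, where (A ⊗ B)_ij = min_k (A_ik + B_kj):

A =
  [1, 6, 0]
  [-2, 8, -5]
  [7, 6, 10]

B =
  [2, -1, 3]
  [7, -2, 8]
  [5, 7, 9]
A ⊗ B =
  [3, 0, 4]
  [0, -3, 1]
  [9, 4, 10]

Apply the min-plus product entry-by-entry:
  C[0][0] = min over k of (A[0][0] + B[0][0] = 1 + 2 = 3, A[0][1] + B[1][0] = 6 + 7 = 13, A[0][2] + B[2][0] = 0 + 5 = 5) = 3 (attained at k = 0)
  C[0][1] = min over k of (A[0][0] + B[0][1] = 1 + -1 = 0, A[0][1] + B[1][1] = 6 + -2 = 4, A[0][2] + B[2][1] = 0 + 7 = 7) = 0 (attained at k = 0)
  C[0][2] = min over k of (A[0][0] + B[0][2] = 1 + 3 = 4, A[0][1] + B[1][2] = 6 + 8 = 14, A[0][2] + B[2][2] = 0 + 9 = 9) = 4 (attained at k = 0)
  C[1][0] = min over k of (A[1][0] + B[0][0] = -2 + 2 = 0, A[1][1] + B[1][0] = 8 + 7 = 15, A[1][2] + B[2][0] = -5 + 5 = 0) = 0 (attained at k = 0)
  C[1][1] = min over k of (A[1][0] + B[0][1] = -2 + -1 = -3, A[1][1] + B[1][1] = 8 + -2 = 6, A[1][2] + B[2][1] = -5 + 7 = 2) = -3 (attained at k = 0)
  C[1][2] = min over k of (A[1][0] + B[0][2] = -2 + 3 = 1, A[1][1] + B[1][2] = 8 + 8 = 16, A[1][2] + B[2][2] = -5 + 9 = 4) = 1 (attained at k = 0)
  C[2][0] = min over k of (A[2][0] + B[0][0] = 7 + 2 = 9, A[2][1] + B[1][0] = 6 + 7 = 13, A[2][2] + B[2][0] = 10 + 5 = 15) = 9 (attained at k = 0)
  C[2][1] = min over k of (A[2][0] + B[0][1] = 7 + -1 = 6, A[2][1] + B[1][1] = 6 + -2 = 4, A[2][2] + B[2][1] = 10 + 7 = 17) = 4 (attained at k = 1)
  C[2][2] = min over k of (A[2][0] + B[0][2] = 7 + 3 = 10, A[2][1] + B[1][2] = 6 + 8 = 14, A[2][2] + B[2][2] = 10 + 9 = 19) = 10 (attained at k = 0)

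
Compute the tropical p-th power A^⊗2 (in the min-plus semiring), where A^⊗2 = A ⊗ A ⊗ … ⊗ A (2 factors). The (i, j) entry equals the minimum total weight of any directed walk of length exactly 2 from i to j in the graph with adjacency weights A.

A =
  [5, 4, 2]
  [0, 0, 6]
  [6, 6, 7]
A^⊗2 =
  [4, 4, 7]
  [0, 0, 2]
  [6, 6, 8]

Each entry (A^⊗2)_ij equals the minimum over all length-2 walks i = v_0 → v_1 → … → v_2 = j of Σ_t A[v_t][v_{t+1}]. For example, for (i, j) = (0, 2) we minimise over 3 possible intermediate vertex sequences; the minimum is 7, attained along the walk 0 → 0 → 2.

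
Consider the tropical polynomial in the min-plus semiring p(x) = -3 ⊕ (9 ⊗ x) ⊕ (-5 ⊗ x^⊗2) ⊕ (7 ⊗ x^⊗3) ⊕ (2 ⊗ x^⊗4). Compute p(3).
p(3) = -3

A tropical monomial a ⊗ x^⊗i evaluates to a + i · x. Evaluating each term at x = 3:
  Term 0 contributes -3 + 0 · 3 = -3
  Term 1 contributes 9 + 1 · 3 = 12
  Term 2 contributes -5 + 2 · 3 = 1
  Term 3 contributes 7 + 3 · 3 = 16
  Term 4 contributes 2 + 4 · 3 = 14
p(3) = ⊕ of these = min[-3, 12, 1, 16, 14] = -3.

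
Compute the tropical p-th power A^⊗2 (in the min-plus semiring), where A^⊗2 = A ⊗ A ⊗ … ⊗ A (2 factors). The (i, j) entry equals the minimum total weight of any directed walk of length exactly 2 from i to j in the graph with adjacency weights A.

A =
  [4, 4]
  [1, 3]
A^⊗2 =
  [5, 7]
  [4, 5]

Each entry (A^⊗2)_ij equals the minimum over all length-2 walks i = v_0 → v_1 → … → v_2 = j of Σ_t A[v_t][v_{t+1}]. For example, for (i, j) = (0, 1) we minimise over 2 possible intermediate vertex sequences; the minimum is 7, attained along the walk 0 → 1 → 1.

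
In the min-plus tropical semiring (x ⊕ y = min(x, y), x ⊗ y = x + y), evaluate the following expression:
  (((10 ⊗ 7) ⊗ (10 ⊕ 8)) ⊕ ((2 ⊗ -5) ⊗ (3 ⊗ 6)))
(((10 ⊗ 7) ⊗ (10 ⊕ 8)) ⊕ ((2 ⊗ -5) ⊗ (3 ⊗ 6))) = 6

Expand innermost to outermost. Recall ⊕ takes the minimum of its arguments and ⊗ takes their sum. Working out the expression (((10 ⊗ 7) ⊗ (10 ⊕ 8)) ⊕ ((2 ⊗ -5) ⊗ (3 ⊗ 6))) gives 6.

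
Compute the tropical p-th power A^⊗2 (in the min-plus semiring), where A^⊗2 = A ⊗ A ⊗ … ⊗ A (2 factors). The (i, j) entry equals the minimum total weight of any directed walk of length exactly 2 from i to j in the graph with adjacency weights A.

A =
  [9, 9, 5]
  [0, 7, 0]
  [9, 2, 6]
A^⊗2 =
  [9, 7, 9]
  [7, 2, 5]
  [2, 8, 2]

Each entry (A^⊗2)_ij equals the minimum over all length-2 walks i = v_0 → v_1 → … → v_2 = j of Σ_t A[v_t][v_{t+1}]. For example, for (i, j) = (0, 2) we minimise over 3 possible intermediate vertex sequences; the minimum is 9, attained along the walk 0 → 1 → 2.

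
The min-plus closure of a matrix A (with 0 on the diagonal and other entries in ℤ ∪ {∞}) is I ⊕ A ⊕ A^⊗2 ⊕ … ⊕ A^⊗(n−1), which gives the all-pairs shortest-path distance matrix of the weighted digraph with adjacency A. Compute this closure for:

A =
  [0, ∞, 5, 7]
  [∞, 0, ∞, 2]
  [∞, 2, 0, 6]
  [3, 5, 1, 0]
Closure =
  [0, 7, 5, 7]
  [5, 0, 3, 2]
  [7, 2, 0, 4]
  [3, 3, 1, 0]

This is the Floyd-Warshall all-pairs shortest-path computation. For each intermediate vertex k = 0, 1, …, 3, update dist[i][j] ← min(dist[i][j], dist[i][k] + dist[k][j]). The final matrix gives, for each (i, j), the minimum total weight of any directed path from i to j (possibly empty when i = j).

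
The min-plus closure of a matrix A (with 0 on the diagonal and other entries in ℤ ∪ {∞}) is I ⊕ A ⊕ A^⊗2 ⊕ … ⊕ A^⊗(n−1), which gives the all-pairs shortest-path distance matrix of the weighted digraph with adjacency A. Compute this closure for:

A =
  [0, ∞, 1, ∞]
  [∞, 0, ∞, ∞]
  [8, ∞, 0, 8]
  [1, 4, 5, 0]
Closure =
  [0, 13, 1, 9]
  [∞, 0, ∞, ∞]
  [8, 12, 0, 8]
  [1, 4, 2, 0]

This is the Floyd-Warshall all-pairs shortest-path computation. For each intermediate vertex k = 0, 1, …, 3, update dist[i][j] ← min(dist[i][j], dist[i][k] + dist[k][j]). The final matrix gives, for each (i, j), the minimum total weight of any directed path from i to j (possibly empty when i = j).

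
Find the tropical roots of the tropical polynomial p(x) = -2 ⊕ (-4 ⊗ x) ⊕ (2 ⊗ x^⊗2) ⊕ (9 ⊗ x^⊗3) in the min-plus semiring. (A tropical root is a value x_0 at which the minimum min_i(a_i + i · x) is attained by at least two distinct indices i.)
Roots: {-7, -6, 2}

Each tropical root is a break point of the lower envelope of the lines y = a_i + i · x (there are 4 lines, with slopes 0, 1, ..., 3). Only the lines that attain the minimum somewhere contribute to roots; other lines are dominated. Here the surviving (envelope) indices are i = 3, i = 2, i = 1, i = 0.
Intersections between consecutive envelope lines give the roots: for adjacent envelope indices i < j the intersection is x = (a_i − a_j) / (j − i). Reading off the sorted break points: {-7, -6, 2}.
Verification: at each break x_0, at least two indices attain the minimum of min_i(a_i + i · x_0).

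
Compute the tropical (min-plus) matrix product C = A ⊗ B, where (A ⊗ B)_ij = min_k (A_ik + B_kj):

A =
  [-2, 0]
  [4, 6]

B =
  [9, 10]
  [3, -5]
A ⊗ B =
  [3, -5]
  [9, 1]

Apply the min-plus product entry-by-entry:
  C[0][0] = min over k of (A[0][0] + B[0][0] = -2 + 9 = 7, A[0][1] + B[1][0] = 0 + 3 = 3) = 3 (attained at k = 1)
  C[0][1] = min over k of (A[0][0] + B[0][1] = -2 + 10 = 8, A[0][1] + B[1][1] = 0 + -5 = -5) = -5 (attained at k = 1)
  C[1][0] = min over k of (A[1][0] + B[0][0] = 4 + 9 = 13, A[1][1] + B[1][0] = 6 + 3 = 9) = 9 (attained at k = 1)
  C[1][1] = min over k of (A[1][0] + B[0][1] = 4 + 10 = 14, A[1][1] + B[1][1] = 6 + -5 = 1) = 1 (attained at k = 1)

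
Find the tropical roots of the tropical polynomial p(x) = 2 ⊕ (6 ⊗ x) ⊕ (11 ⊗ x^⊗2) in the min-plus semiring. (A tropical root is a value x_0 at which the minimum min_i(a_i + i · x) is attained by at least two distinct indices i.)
Roots: {-5, -4}

Each tropical root is a break point of the lower envelope of the lines y = a_i + i · x (there are 3 lines, with slopes 0, 1, ..., 2). Only the lines that attain the minimum somewhere contribute to roots; other lines are dominated. Here the surviving (envelope) indices are i = 2, i = 1, i = 0.
Intersections between consecutive envelope lines give the roots: for adjacent envelope indices i < j the intersection is x = (a_i − a_j) / (j − i). Reading off the sorted break points: {-5, -4}.
Verification: at each break x_0, at least two indices attain the minimum of min_i(a_i + i · x_0).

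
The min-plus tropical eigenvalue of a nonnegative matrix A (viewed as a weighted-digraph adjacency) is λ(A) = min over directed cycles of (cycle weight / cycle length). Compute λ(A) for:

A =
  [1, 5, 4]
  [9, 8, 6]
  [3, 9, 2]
λ(A) = 1

Enumerate directed cycles and compute their means (weight / length). Sample:
  cycle 0 → 0: weight = 1, length = 1, mean = 1/1 ≈ 1.000
  cycle 1 → 1: weight = 8, length = 1, mean = 8/1 ≈ 8.000
  cycle 2 → 2: weight = 2, length = 1, mean = 2/1 ≈ 2.000
  cycle 0 → 1 → 0: weight = 14, length = 2, mean = 14/2 ≈ 7.000
  cycle 0 → 2 → 0: weight = 7, length = 2, mean = 7/2 ≈ 3.500
  cycle 1 → 0 → 1: weight = 14, length = 2, mean = 14/2 ≈ 7.000
Minimum mean = 1.000, attained e.g. along the cycle 0 → 0 with weight 1 and length 1. So λ(A) = 1/1 = 1.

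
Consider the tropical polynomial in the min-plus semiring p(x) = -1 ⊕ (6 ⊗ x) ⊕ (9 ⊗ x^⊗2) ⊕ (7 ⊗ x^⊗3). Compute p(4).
p(4) = -1

A tropical monomial a ⊗ x^⊗i evaluates to a + i · x. Evaluating each term at x = 4:
  Term 0 contributes -1 + 0 · 4 = -1
  Term 1 contributes 6 + 1 · 4 = 10
  Term 2 contributes 9 + 2 · 4 = 17
  Term 3 contributes 7 + 3 · 4 = 19
p(4) = ⊕ of these = min[-1, 10, 17, 19] = -1.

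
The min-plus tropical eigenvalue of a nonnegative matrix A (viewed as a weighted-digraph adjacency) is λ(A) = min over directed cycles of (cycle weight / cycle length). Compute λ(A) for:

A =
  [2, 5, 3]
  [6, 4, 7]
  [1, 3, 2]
λ(A) = 2

Enumerate directed cycles and compute their means (weight / length). Sample:
  cycle 0 → 0: weight = 2, length = 1, mean = 2/1 ≈ 2.000
  cycle 1 → 1: weight = 4, length = 1, mean = 4/1 ≈ 4.000
  cycle 2 → 2: weight = 2, length = 1, mean = 2/1 ≈ 2.000
  cycle 0 → 1 → 0: weight = 11, length = 2, mean = 11/2 ≈ 5.500
  cycle 0 → 2 → 0: weight = 4, length = 2, mean = 4/2 ≈ 2.000
  cycle 1 → 0 → 1: weight = 11, length = 2, mean = 11/2 ≈ 5.500
Minimum mean = 2.000, attained e.g. along the cycle 0 → 0 with weight 2 and length 1. So λ(A) = 2/1 = 2.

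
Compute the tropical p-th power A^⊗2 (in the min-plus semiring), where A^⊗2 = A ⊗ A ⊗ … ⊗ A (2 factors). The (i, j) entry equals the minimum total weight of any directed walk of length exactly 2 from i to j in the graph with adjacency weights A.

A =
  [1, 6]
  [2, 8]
A^⊗2 =
  [2, 7]
  [3, 8]

Each entry (A^⊗2)_ij equals the minimum over all length-2 walks i = v_0 → v_1 → … → v_2 = j of Σ_t A[v_t][v_{t+1}]. For example, for (i, j) = (0, 1) we minimise over 2 possible intermediate vertex sequences; the minimum is 7, attained along the walk 0 → 0 → 1.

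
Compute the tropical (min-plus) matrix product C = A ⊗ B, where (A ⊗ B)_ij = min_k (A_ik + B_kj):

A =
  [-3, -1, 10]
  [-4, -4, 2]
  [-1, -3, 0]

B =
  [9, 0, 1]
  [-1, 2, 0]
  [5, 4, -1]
A ⊗ B =
  [-2, -3, -2]
  [-5, -4, -4]
  [-4, -1, -3]

Apply the min-plus product entry-by-entry:
  C[0][0] = min over k of (A[0][0] + B[0][0] = -3 + 9 = 6, A[0][1] + B[1][0] = -1 + -1 = -2, A[0][2] + B[2][0] = 10 + 5 = 15) = -2 (attained at k = 1)
  C[0][1] = min over k of (A[0][0] + B[0][1] = -3 + 0 = -3, A[0][1] + B[1][1] = -1 + 2 = 1, A[0][2] + B[2][1] = 10 + 4 = 14) = -3 (attained at k = 0)
  C[0][2] = min over k of (A[0][0] + B[0][2] = -3 + 1 = -2, A[0][1] + B[1][2] = -1 + 0 = -1, A[0][2] + B[2][2] = 10 + -1 = 9) = -2 (attained at k = 0)
  C[1][0] = min over k of (A[1][0] + B[0][0] = -4 + 9 = 5, A[1][1] + B[1][0] = -4 + -1 = -5, A[1][2] + B[2][0] = 2 + 5 = 7) = -5 (attained at k = 1)
  C[1][1] = min over k of (A[1][0] + B[0][1] = -4 + 0 = -4, A[1][1] + B[1][1] = -4 + 2 = -2, A[1][2] + B[2][1] = 2 + 4 = 6) = -4 (attained at k = 0)
  C[1][2] = min over k of (A[1][0] + B[0][2] = -4 + 1 = -3, A[1][1] + B[1][2] = -4 + 0 = -4, A[1][2] + B[2][2] = 2 + -1 = 1) = -4 (attained at k = 1)
  C[2][0] = min over k of (A[2][0] + B[0][0] = -1 + 9 = 8, A[2][1] + B[1][0] = -3 + -1 = -4, A[2][2] + B[2][0] = 0 + 5 = 5) = -4 (attained at k = 1)
  C[2][1] = min over k of (A[2][0] + B[0][1] = -1 + 0 = -1, A[2][1] + B[1][1] = -3 + 2 = -1, A[2][2] + B[2][1] = 0 + 4 = 4) = -1 (attained at k = 0)
  C[2][2] = min over k of (A[2][0] + B[0][2] = -1 + 1 = 0, A[2][1] + B[1][2] = -3 + 0 = -3, A[2][2] + B[2][2] = 0 + -1 = -1) = -3 (attained at k = 1)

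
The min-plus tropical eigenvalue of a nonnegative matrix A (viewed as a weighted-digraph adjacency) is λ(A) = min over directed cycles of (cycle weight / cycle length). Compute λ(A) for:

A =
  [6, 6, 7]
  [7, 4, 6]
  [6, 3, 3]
λ(A) = 3

Enumerate directed cycles and compute their means (weight / length). Sample:
  cycle 0 → 0: weight = 6, length = 1, mean = 6/1 ≈ 6.000
  cycle 1 → 1: weight = 4, length = 1, mean = 4/1 ≈ 4.000
  cycle 2 → 2: weight = 3, length = 1, mean = 3/1 ≈ 3.000
  cycle 0 → 1 → 0: weight = 13, length = 2, mean = 13/2 ≈ 6.500
  cycle 0 → 2 → 0: weight = 13, length = 2, mean = 13/2 ≈ 6.500
  cycle 1 → 0 → 1: weight = 13, length = 2, mean = 13/2 ≈ 6.500
Minimum mean = 3.000, attained e.g. along the cycle 2 → 2 with weight 3 and length 1. So λ(A) = 3/1 = 3.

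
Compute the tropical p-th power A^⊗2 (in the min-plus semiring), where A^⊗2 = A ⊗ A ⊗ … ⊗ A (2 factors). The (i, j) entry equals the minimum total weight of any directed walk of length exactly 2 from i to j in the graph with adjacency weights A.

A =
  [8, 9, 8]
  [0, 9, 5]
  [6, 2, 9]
A^⊗2 =
  [9, 10, 14]
  [8, 7, 8]
  [2, 11, 7]

Each entry (A^⊗2)_ij equals the minimum over all length-2 walks i = v_0 → v_1 → … → v_2 = j of Σ_t A[v_t][v_{t+1}]. For example, for (i, j) = (0, 2) we minimise over 3 possible intermediate vertex sequences; the minimum is 14, attained along the walk 0 → 1 → 2.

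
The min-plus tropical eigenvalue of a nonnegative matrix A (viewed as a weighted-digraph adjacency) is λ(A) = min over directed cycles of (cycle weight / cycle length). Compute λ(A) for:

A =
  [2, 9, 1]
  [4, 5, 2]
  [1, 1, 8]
λ(A) = 1

Enumerate directed cycles and compute their means (weight / length). Sample:
  cycle 0 → 0: weight = 2, length = 1, mean = 2/1 ≈ 2.000
  cycle 1 → 1: weight = 5, length = 1, mean = 5/1 ≈ 5.000
  cycle 2 → 2: weight = 8, length = 1, mean = 8/1 ≈ 8.000
  cycle 0 → 1 → 0: weight = 13, length = 2, mean = 13/2 ≈ 6.500
  cycle 0 → 2 → 0: weight = 2, length = 2, mean = 2/2 ≈ 1.000
  cycle 1 → 0 → 1: weight = 13, length = 2, mean = 13/2 ≈ 6.500
Minimum mean = 1.000, attained e.g. along the cycle 0 → 2 → 0 with weight 2 and length 2. So λ(A) = 2/2 = 1.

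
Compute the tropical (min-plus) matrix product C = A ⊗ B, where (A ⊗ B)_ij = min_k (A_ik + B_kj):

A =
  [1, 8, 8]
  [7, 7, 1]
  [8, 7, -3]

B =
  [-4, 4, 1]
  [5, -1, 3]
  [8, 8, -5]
A ⊗ B =
  [-3, 5, 2]
  [3, 6, -4]
  [4, 5, -8]

Apply the min-plus product entry-by-entry:
  C[0][0] = min over k of (A[0][0] + B[0][0] = 1 + -4 = -3, A[0][1] + B[1][0] = 8 + 5 = 13, A[0][2] + B[2][0] = 8 + 8 = 16) = -3 (attained at k = 0)
  C[0][1] = min over k of (A[0][0] + B[0][1] = 1 + 4 = 5, A[0][1] + B[1][1] = 8 + -1 = 7, A[0][2] + B[2][1] = 8 + 8 = 16) = 5 (attained at k = 0)
  C[0][2] = min over k of (A[0][0] + B[0][2] = 1 + 1 = 2, A[0][1] + B[1][2] = 8 + 3 = 11, A[0][2] + B[2][2] = 8 + -5 = 3) = 2 (attained at k = 0)
  C[1][0] = min over k of (A[1][0] + B[0][0] = 7 + -4 = 3, A[1][1] + B[1][0] = 7 + 5 = 12, A[1][2] + B[2][0] = 1 + 8 = 9) = 3 (attained at k = 0)
  C[1][1] = min over k of (A[1][0] + B[0][1] = 7 + 4 = 11, A[1][1] + B[1][1] = 7 + -1 = 6, A[1][2] + B[2][1] = 1 + 8 = 9) = 6 (attained at k = 1)
  C[1][2] = min over k of (A[1][0] + B[0][2] = 7 + 1 = 8, A[1][1] + B[1][2] = 7 + 3 = 10, A[1][2] + B[2][2] = 1 + -5 = -4) = -4 (attained at k = 2)
  C[2][0] = min over k of (A[2][0] + B[0][0] = 8 + -4 = 4, A[2][1] + B[1][0] = 7 + 5 = 12, A[2][2] + B[2][0] = -3 + 8 = 5) = 4 (attained at k = 0)
  C[2][1] = min over k of (A[2][0] + B[0][1] = 8 + 4 = 12, A[2][1] + B[1][1] = 7 + -1 = 6, A[2][2] + B[2][1] = -3 + 8 = 5) = 5 (attained at k = 2)
  C[2][2] = min over k of (A[2][0] + B[0][2] = 8 + 1 = 9, A[2][1] + B[1][2] = 7 + 3 = 10, A[2][2] + B[2][2] = -3 + -5 = -8) = -8 (attained at k = 2)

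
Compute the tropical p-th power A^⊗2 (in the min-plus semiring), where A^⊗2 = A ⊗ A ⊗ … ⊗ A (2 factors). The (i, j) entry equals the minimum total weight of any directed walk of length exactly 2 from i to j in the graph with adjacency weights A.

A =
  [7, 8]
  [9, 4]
A^⊗2 =
  [14, 12]
  [13, 8]

Each entry (A^⊗2)_ij equals the minimum over all length-2 walks i = v_0 → v_1 → … → v_2 = j of Σ_t A[v_t][v_{t+1}]. For example, for (i, j) = (0, 1) we minimise over 2 possible intermediate vertex sequences; the minimum is 12, attained along the walk 0 → 1 → 1.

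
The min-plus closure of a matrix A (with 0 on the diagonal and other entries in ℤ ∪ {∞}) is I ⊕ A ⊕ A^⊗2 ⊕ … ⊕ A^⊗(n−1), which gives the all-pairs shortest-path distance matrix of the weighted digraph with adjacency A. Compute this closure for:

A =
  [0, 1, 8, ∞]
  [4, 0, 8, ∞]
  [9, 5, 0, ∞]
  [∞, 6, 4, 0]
Closure =
  [0, 1, 8, ∞]
  [4, 0, 8, ∞]
  [9, 5, 0, ∞]
  [10, 6, 4, 0]

This is the Floyd-Warshall all-pairs shortest-path computation. For each intermediate vertex k = 0, 1, …, 3, update dist[i][j] ← min(dist[i][j], dist[i][k] + dist[k][j]). The final matrix gives, for each (i, j), the minimum total weight of any directed path from i to j (possibly empty when i = j).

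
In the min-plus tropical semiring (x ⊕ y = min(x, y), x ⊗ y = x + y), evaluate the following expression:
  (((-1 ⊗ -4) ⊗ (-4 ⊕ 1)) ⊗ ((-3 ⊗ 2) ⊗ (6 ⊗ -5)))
(((-1 ⊗ -4) ⊗ (-4 ⊕ 1)) ⊗ ((-3 ⊗ 2) ⊗ (6 ⊗ -5))) = -9

Expand innermost to outermost. Recall ⊕ takes the minimum of its arguments and ⊗ takes their sum. Working out the expression (((-1 ⊗ -4) ⊗ (-4 ⊕ 1)) ⊗ ((-3 ⊗ 2) ⊗ (6 ⊗ -5))) gives -9.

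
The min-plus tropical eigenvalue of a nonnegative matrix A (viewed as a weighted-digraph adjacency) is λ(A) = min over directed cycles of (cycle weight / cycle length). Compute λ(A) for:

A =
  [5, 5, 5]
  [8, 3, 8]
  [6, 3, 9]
λ(A) = 3

Enumerate directed cycles and compute their means (weight / length). Sample:
  cycle 0 → 0: weight = 5, length = 1, mean = 5/1 ≈ 5.000
  cycle 1 → 1: weight = 3, length = 1, mean = 3/1 ≈ 3.000
  cycle 2 → 2: weight = 9, length = 1, mean = 9/1 ≈ 9.000
  cycle 0 → 1 → 0: weight = 13, length = 2, mean = 13/2 ≈ 6.500
  cycle 0 → 2 → 0: weight = 11, length = 2, mean = 11/2 ≈ 5.500
  cycle 1 → 0 → 1: weight = 13, length = 2, mean = 13/2 ≈ 6.500
Minimum mean = 3.000, attained e.g. along the cycle 1 → 1 with weight 3 and length 1. So λ(A) = 3/1 = 3.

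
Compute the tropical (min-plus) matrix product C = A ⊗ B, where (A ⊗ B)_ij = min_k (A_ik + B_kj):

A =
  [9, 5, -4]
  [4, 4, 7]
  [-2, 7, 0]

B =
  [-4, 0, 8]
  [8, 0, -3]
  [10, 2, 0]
A ⊗ B =
  [5, -2, -4]
  [0, 4, 1]
  [-6, -2, 0]

Apply the min-plus product entry-by-entry:
  C[0][0] = min over k of (A[0][0] + B[0][0] = 9 + -4 = 5, A[0][1] + B[1][0] = 5 + 8 = 13, A[0][2] + B[2][0] = -4 + 10 = 6) = 5 (attained at k = 0)
  C[0][1] = min over k of (A[0][0] + B[0][1] = 9 + 0 = 9, A[0][1] + B[1][1] = 5 + 0 = 5, A[0][2] + B[2][1] = -4 + 2 = -2) = -2 (attained at k = 2)
  C[0][2] = min over k of (A[0][0] + B[0][2] = 9 + 8 = 17, A[0][1] + B[1][2] = 5 + -3 = 2, A[0][2] + B[2][2] = -4 + 0 = -4) = -4 (attained at k = 2)
  C[1][0] = min over k of (A[1][0] + B[0][0] = 4 + -4 = 0, A[1][1] + B[1][0] = 4 + 8 = 12, A[1][2] + B[2][0] = 7 + 10 = 17) = 0 (attained at k = 0)
  C[1][1] = min over k of (A[1][0] + B[0][1] = 4 + 0 = 4, A[1][1] + B[1][1] = 4 + 0 = 4, A[1][2] + B[2][1] = 7 + 2 = 9) = 4 (attained at k = 0)
  C[1][2] = min over k of (A[1][0] + B[0][2] = 4 + 8 = 12, A[1][1] + B[1][2] = 4 + -3 = 1, A[1][2] + B[2][2] = 7 + 0 = 7) = 1 (attained at k = 1)
  C[2][0] = min over k of (A[2][0] + B[0][0] = -2 + -4 = -6, A[2][1] + B[1][0] = 7 + 8 = 15, A[2][2] + B[2][0] = 0 + 10 = 10) = -6 (attained at k = 0)
  C[2][1] = min over k of (A[2][0] + B[0][1] = -2 + 0 = -2, A[2][1] + B[1][1] = 7 + 0 = 7, A[2][2] + B[2][1] = 0 + 2 = 2) = -2 (attained at k = 0)
  C[2][2] = min over k of (A[2][0] + B[0][2] = -2 + 8 = 6, A[2][1] + B[1][2] = 7 + -3 = 4, A[2][2] + B[2][2] = 0 + 0 = 0) = 0 (attained at k = 2)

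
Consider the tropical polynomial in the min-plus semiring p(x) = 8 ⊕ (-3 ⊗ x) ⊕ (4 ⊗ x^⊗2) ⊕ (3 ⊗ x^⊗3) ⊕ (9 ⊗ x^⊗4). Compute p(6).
p(6) = 3

A tropical monomial a ⊗ x^⊗i evaluates to a + i · x. Evaluating each term at x = 6:
  Term 0 contributes 8 + 0 · 6 = 8
  Term 1 contributes -3 + 1 · 6 = 3
  Term 2 contributes 4 + 2 · 6 = 16
  Term 3 contributes 3 + 3 · 6 = 21
  Term 4 contributes 9 + 4 · 6 = 33
p(6) = ⊕ of these = min[8, 3, 16, 21, 33] = 3.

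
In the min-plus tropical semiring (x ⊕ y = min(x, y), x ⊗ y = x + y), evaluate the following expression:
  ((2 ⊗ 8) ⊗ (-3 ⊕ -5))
((2 ⊗ 8) ⊗ (-3 ⊕ -5)) = 5

Expand innermost to outermost. Recall ⊕ takes the minimum of its arguments and ⊗ takes their sum. Working out the expression ((2 ⊗ 8) ⊗ (-3 ⊕ -5)) gives 5.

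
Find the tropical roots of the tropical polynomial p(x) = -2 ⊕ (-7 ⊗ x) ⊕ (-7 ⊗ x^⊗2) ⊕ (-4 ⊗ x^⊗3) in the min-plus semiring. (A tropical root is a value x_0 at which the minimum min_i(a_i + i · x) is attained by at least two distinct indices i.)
Roots: {-3, 0, 5}

Each tropical root is a break point of the lower envelope of the lines y = a_i + i · x (there are 4 lines, with slopes 0, 1, ..., 3). Only the lines that attain the minimum somewhere contribute to roots; other lines are dominated. Here the surviving (envelope) indices are i = 3, i = 2, i = 1, i = 0.
Intersections between consecutive envelope lines give the roots: for adjacent envelope indices i < j the intersection is x = (a_i − a_j) / (j − i). Reading off the sorted break points: {-3, 0, 5}.
Verification: at each break x_0, at least two indices attain the minimum of min_i(a_i + i · x_0).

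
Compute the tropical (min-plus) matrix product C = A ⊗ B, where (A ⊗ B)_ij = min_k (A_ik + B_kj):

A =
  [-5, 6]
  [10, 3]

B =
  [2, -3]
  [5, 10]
A ⊗ B =
  [-3, -8]
  [8, 7]

Apply the min-plus product entry-by-entry:
  C[0][0] = min over k of (A[0][0] + B[0][0] = -5 + 2 = -3, A[0][1] + B[1][0] = 6 + 5 = 11) = -3 (attained at k = 0)
  C[0][1] = min over k of (A[0][0] + B[0][1] = -5 + -3 = -8, A[0][1] + B[1][1] = 6 + 10 = 16) = -8 (attained at k = 0)
  C[1][0] = min over k of (A[1][0] + B[0][0] = 10 + 2 = 12, A[1][1] + B[1][0] = 3 + 5 = 8) = 8 (attained at k = 1)
  C[1][1] = min over k of (A[1][0] + B[0][1] = 10 + -3 = 7, A[1][1] + B[1][1] = 3 + 10 = 13) = 7 (attained at k = 0)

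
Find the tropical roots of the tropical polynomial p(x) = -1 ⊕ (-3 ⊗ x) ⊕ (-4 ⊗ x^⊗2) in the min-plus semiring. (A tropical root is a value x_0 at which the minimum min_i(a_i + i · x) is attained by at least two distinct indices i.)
Roots: {1, 2}

Each tropical root is a break point of the lower envelope of the lines y = a_i + i · x (there are 3 lines, with slopes 0, 1, ..., 2). Only the lines that attain the minimum somewhere contribute to roots; other lines are dominated. Here the surviving (envelope) indices are i = 2, i = 1, i = 0.
Intersections between consecutive envelope lines give the roots: for adjacent envelope indices i < j the intersection is x = (a_i − a_j) / (j − i). Reading off the sorted break points: {1, 2}.
Verification: at each break x_0, at least two indices attain the minimum of min_i(a_i + i · x_0).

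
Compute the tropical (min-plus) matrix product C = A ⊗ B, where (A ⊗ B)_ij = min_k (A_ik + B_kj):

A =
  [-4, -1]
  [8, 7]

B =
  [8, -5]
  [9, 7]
A ⊗ B =
  [4, -9]
  [16, 3]

Apply the min-plus product entry-by-entry:
  C[0][0] = min over k of (A[0][0] + B[0][0] = -4 + 8 = 4, A[0][1] + B[1][0] = -1 + 9 = 8) = 4 (attained at k = 0)
  C[0][1] = min over k of (A[0][0] + B[0][1] = -4 + -5 = -9, A[0][1] + B[1][1] = -1 + 7 = 6) = -9 (attained at k = 0)
  C[1][0] = min over k of (A[1][0] + B[0][0] = 8 + 8 = 16, A[1][1] + B[1][0] = 7 + 9 = 16) = 16 (attained at k = 0)
  C[1][1] = min over k of (A[1][0] + B[0][1] = 8 + -5 = 3, A[1][1] + B[1][1] = 7 + 7 = 14) = 3 (attained at k = 0)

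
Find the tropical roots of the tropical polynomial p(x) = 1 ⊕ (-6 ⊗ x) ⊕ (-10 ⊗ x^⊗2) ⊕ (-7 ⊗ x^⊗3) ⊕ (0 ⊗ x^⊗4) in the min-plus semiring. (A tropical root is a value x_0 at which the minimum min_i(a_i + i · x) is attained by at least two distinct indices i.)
Roots: {-7, -3, 4, 7}

Each tropical root is a break point of the lower envelope of the lines y = a_i + i · x (there are 5 lines, with slopes 0, 1, ..., 4). Only the lines that attain the minimum somewhere contribute to roots; other lines are dominated. Here the surviving (envelope) indices are i = 4, i = 3, i = 2, i = 1, i = 0.
Intersections between consecutive envelope lines give the roots: for adjacent envelope indices i < j the intersection is x = (a_i − a_j) / (j − i). Reading off the sorted break points: {-7, -3, 4, 7}.
Verification: at each break x_0, at least two indices attain the minimum of min_i(a_i + i · x_0).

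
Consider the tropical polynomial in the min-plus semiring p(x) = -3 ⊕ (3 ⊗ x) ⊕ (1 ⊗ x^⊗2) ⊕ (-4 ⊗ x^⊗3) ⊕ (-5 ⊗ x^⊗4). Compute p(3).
p(3) = -3

A tropical monomial a ⊗ x^⊗i evaluates to a + i · x. Evaluating each term at x = 3:
  Term 0 contributes -3 + 0 · 3 = -3
  Term 1 contributes 3 + 1 · 3 = 6
  Term 2 contributes 1 + 2 · 3 = 7
  Term 3 contributes -4 + 3 · 3 = 5
  Term 4 contributes -5 + 4 · 3 = 7
p(3) = ⊕ of these = min[-3, 6, 7, 5, 7] = -3.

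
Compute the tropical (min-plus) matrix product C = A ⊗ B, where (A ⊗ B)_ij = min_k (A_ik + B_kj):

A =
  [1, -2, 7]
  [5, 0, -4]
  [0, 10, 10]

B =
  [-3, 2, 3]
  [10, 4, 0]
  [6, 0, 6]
A ⊗ B =
  [-2, 2, -2]
  [2, -4, 0]
  [-3, 2, 3]

Apply the min-plus product entry-by-entry:
  C[0][0] = min over k of (A[0][0] + B[0][0] = 1 + -3 = -2, A[0][1] + B[1][0] = -2 + 10 = 8, A[0][2] + B[2][0] = 7 + 6 = 13) = -2 (attained at k = 0)
  C[0][1] = min over k of (A[0][0] + B[0][1] = 1 + 2 = 3, A[0][1] + B[1][1] = -2 + 4 = 2, A[0][2] + B[2][1] = 7 + 0 = 7) = 2 (attained at k = 1)
  C[0][2] = min over k of (A[0][0] + B[0][2] = 1 + 3 = 4, A[0][1] + B[1][2] = -2 + 0 = -2, A[0][2] + B[2][2] = 7 + 6 = 13) = -2 (attained at k = 1)
  C[1][0] = min over k of (A[1][0] + B[0][0] = 5 + -3 = 2, A[1][1] + B[1][0] = 0 + 10 = 10, A[1][2] + B[2][0] = -4 + 6 = 2) = 2 (attained at k = 0)
  C[1][1] = min over k of (A[1][0] + B[0][1] = 5 + 2 = 7, A[1][1] + B[1][1] = 0 + 4 = 4, A[1][2] + B[2][1] = -4 + 0 = -4) = -4 (attained at k = 2)
  C[1][2] = min over k of (A[1][0] + B[0][2] = 5 + 3 = 8, A[1][1] + B[1][2] = 0 + 0 = 0, A[1][2] + B[2][2] = -4 + 6 = 2) = 0 (attained at k = 1)
  C[2][0] = min over k of (A[2][0] + B[0][0] = 0 + -3 = -3, A[2][1] + B[1][0] = 10 + 10 = 20, A[2][2] + B[2][0] = 10 + 6 = 16) = -3 (attained at k = 0)
  C[2][1] = min over k of (A[2][0] + B[0][1] = 0 + 2 = 2, A[2][1] + B[1][1] = 10 + 4 = 14, A[2][2] + B[2][1] = 10 + 0 = 10) = 2 (attained at k = 0)
  C[2][2] = min over k of (A[2][0] + B[0][2] = 0 + 3 = 3, A[2][1] + B[1][2] = 10 + 0 = 10, A[2][2] + B[2][2] = 10 + 6 = 16) = 3 (attained at k = 0)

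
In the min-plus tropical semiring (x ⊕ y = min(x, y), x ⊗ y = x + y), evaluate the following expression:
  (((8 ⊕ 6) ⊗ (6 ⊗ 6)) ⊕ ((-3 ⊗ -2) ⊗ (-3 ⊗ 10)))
(((8 ⊕ 6) ⊗ (6 ⊗ 6)) ⊕ ((-3 ⊗ -2) ⊗ (-3 ⊗ 10))) = 2

Expand innermost to outermost. Recall ⊕ takes the minimum of its arguments and ⊗ takes their sum. Working out the expression (((8 ⊕ 6) ⊗ (6 ⊗ 6)) ⊕ ((-3 ⊗ -2) ⊗ (-3 ⊗ 10))) gives 2.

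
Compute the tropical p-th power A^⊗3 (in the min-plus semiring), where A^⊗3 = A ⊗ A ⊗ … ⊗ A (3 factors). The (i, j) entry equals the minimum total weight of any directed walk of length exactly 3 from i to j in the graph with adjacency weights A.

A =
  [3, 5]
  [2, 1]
A^⊗3 =
  [8, 7]
  [4, 3]

Each entry (A^⊗3)_ij equals the minimum over all length-3 walks i = v_0 → v_1 → … → v_3 = j of Σ_t A[v_t][v_{t+1}]. For example, for (i, j) = (0, 1) we minimise over 4 possible intermediate vertex sequences; the minimum is 7, attained along the walk 0 → 1 → 1 → 1.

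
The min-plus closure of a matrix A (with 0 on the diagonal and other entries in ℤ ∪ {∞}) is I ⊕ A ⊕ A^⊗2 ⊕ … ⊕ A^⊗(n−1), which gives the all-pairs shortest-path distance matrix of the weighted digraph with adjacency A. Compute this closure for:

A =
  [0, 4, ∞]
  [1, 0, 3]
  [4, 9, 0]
Closure =
  [0, 4, 7]
  [1, 0, 3]
  [4, 8, 0]

This is the Floyd-Warshall all-pairs shortest-path computation. For each intermediate vertex k = 0, 1, …, 2, update dist[i][j] ← min(dist[i][j], dist[i][k] + dist[k][j]). The final matrix gives, for each (i, j), the minimum total weight of any directed path from i to j (possibly empty when i = j).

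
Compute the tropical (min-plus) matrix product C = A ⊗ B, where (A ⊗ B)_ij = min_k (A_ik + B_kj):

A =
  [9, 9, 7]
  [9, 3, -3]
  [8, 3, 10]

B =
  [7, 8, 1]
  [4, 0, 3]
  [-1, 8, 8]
A ⊗ B =
  [6, 9, 10]
  [-4, 3, 5]
  [7, 3, 6]

Apply the min-plus product entry-by-entry:
  C[0][0] = min over k of (A[0][0] + B[0][0] = 9 + 7 = 16, A[0][1] + B[1][0] = 9 + 4 = 13, A[0][2] + B[2][0] = 7 + -1 = 6) = 6 (attained at k = 2)
  C[0][1] = min over k of (A[0][0] + B[0][1] = 9 + 8 = 17, A[0][1] + B[1][1] = 9 + 0 = 9, A[0][2] + B[2][1] = 7 + 8 = 15) = 9 (attained at k = 1)
  C[0][2] = min over k of (A[0][0] + B[0][2] = 9 + 1 = 10, A[0][1] + B[1][2] = 9 + 3 = 12, A[0][2] + B[2][2] = 7 + 8 = 15) = 10 (attained at k = 0)
  C[1][0] = min over k of (A[1][0] + B[0][0] = 9 + 7 = 16, A[1][1] + B[1][0] = 3 + 4 = 7, A[1][2] + B[2][0] = -3 + -1 = -4) = -4 (attained at k = 2)
  C[1][1] = min over k of (A[1][0] + B[0][1] = 9 + 8 = 17, A[1][1] + B[1][1] = 3 + 0 = 3, A[1][2] + B[2][1] = -3 + 8 = 5) = 3 (attained at k = 1)
  C[1][2] = min over k of (A[1][0] + B[0][2] = 9 + 1 = 10, A[1][1] + B[1][2] = 3 + 3 = 6, A[1][2] + B[2][2] = -3 + 8 = 5) = 5 (attained at k = 2)
  C[2][0] = min over k of (A[2][0] + B[0][0] = 8 + 7 = 15, A[2][1] + B[1][0] = 3 + 4 = 7, A[2][2] + B[2][0] = 10 + -1 = 9) = 7 (attained at k = 1)
  C[2][1] = min over k of (A[2][0] + B[0][1] = 8 + 8 = 16, A[2][1] + B[1][1] = 3 + 0 = 3, A[2][2] + B[2][1] = 10 + 8 = 18) = 3 (attained at k = 1)
  C[2][2] = min over k of (A[2][0] + B[0][2] = 8 + 1 = 9, A[2][1] + B[1][2] = 3 + 3 = 6, A[2][2] + B[2][2] = 10 + 8 = 18) = 6 (attained at k = 1)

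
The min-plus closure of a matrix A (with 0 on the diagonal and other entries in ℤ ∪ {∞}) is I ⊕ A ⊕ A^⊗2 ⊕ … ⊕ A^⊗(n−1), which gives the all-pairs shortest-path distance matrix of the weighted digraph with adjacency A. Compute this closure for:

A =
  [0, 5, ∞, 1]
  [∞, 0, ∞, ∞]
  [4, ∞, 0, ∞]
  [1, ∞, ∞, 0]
Closure =
  [0, 5, ∞, 1]
  [∞, 0, ∞, ∞]
  [4, 9, 0, 5]
  [1, 6, ∞, 0]

This is the Floyd-Warshall all-pairs shortest-path computation. For each intermediate vertex k = 0, 1, …, 3, update dist[i][j] ← min(dist[i][j], dist[i][k] + dist[k][j]). The final matrix gives, for each (i, j), the minimum total weight of any directed path from i to j (possibly empty when i = j).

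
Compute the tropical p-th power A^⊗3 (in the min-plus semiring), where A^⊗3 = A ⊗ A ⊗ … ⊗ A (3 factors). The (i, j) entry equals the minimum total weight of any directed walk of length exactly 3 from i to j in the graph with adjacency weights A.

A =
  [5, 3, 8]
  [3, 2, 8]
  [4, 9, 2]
A^⊗3 =
  [8, 7, 12]
  [7, 6, 12]
  [8, 9, 6]

Each entry (A^⊗3)_ij equals the minimum over all length-3 walks i = v_0 → v_1 → … → v_3 = j of Σ_t A[v_t][v_{t+1}]. For example, for (i, j) = (0, 2) we minimise over 9 possible intermediate vertex sequences; the minimum is 12, attained along the walk 0 → 2 → 2 → 2.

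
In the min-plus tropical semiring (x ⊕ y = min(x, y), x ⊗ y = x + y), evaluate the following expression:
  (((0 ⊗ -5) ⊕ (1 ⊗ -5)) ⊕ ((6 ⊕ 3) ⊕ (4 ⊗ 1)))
(((0 ⊗ -5) ⊕ (1 ⊗ -5)) ⊕ ((6 ⊕ 3) ⊕ (4 ⊗ 1))) = -5

Expand innermost to outermost. Recall ⊕ takes the minimum of its arguments and ⊗ takes their sum. Working out the expression (((0 ⊗ -5) ⊕ (1 ⊗ -5)) ⊕ ((6 ⊕ 3) ⊕ (4 ⊗ 1))) gives -5.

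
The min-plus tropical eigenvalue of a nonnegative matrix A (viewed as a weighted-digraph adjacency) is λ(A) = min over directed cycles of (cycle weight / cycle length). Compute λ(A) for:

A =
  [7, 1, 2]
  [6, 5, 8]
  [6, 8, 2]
λ(A) = 2

Enumerate directed cycles and compute their means (weight / length). Sample:
  cycle 0 → 0: weight = 7, length = 1, mean = 7/1 ≈ 7.000
  cycle 1 → 1: weight = 5, length = 1, mean = 5/1 ≈ 5.000
  cycle 2 → 2: weight = 2, length = 1, mean = 2/1 ≈ 2.000
  cycle 0 → 1 → 0: weight = 7, length = 2, mean = 7/2 ≈ 3.500
  cycle 0 → 2 → 0: weight = 8, length = 2, mean = 8/2 ≈ 4.000
  cycle 1 → 0 → 1: weight = 7, length = 2, mean = 7/2 ≈ 3.500
Minimum mean = 2.000, attained e.g. along the cycle 2 → 2 with weight 2 and length 1. So λ(A) = 2/1 = 2.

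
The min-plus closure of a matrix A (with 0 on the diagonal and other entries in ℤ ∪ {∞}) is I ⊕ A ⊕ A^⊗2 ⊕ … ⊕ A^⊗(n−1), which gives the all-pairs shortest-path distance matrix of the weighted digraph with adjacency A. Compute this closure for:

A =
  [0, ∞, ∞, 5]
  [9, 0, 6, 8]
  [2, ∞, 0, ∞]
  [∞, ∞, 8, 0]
Closure =
  [0, ∞, 13, 5]
  [8, 0, 6, 8]
  [2, ∞, 0, 7]
  [10, ∞, 8, 0]

This is the Floyd-Warshall all-pairs shortest-path computation. For each intermediate vertex k = 0, 1, …, 3, update dist[i][j] ← min(dist[i][j], dist[i][k] + dist[k][j]). The final matrix gives, for each (i, j), the minimum total weight of any directed path from i to j (possibly empty when i = j).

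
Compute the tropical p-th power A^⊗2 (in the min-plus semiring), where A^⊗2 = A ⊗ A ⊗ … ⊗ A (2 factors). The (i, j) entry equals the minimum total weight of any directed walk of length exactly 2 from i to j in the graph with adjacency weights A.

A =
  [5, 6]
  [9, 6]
A^⊗2 =
  [10, 11]
  [14, 12]

Each entry (A^⊗2)_ij equals the minimum over all length-2 walks i = v_0 → v_1 → … → v_2 = j of Σ_t A[v_t][v_{t+1}]. For example, for (i, j) = (0, 1) we minimise over 2 possible intermediate vertex sequences; the minimum is 11, attained along the walk 0 → 0 → 1.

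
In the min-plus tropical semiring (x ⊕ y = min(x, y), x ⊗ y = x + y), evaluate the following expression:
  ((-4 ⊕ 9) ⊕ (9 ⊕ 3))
((-4 ⊕ 9) ⊕ (9 ⊕ 3)) = -4

Expand innermost to outermost. Recall ⊕ takes the minimum of its arguments and ⊗ takes their sum. Working out the expression ((-4 ⊕ 9) ⊕ (9 ⊕ 3)) gives -4.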